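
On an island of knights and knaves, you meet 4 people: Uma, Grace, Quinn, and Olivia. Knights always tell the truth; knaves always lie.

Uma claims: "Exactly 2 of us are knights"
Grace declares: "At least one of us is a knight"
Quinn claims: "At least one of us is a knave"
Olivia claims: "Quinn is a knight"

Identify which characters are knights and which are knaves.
Uma is a knave.
Grace is a knight.
Quinn is a knight.
Olivia is a knight.

Verification:
- Uma (knave) says "Exactly 2 of us are knights" - this is FALSE (a lie) because there are 3 knights.
- Grace (knight) says "At least one of us is a knight" - this is TRUE because Grace, Quinn, and Olivia are knights.
- Quinn (knight) says "At least one of us is a knave" - this is TRUE because Uma is a knave.
- Olivia (knight) says "Quinn is a knight" - this is TRUE because Quinn is a knight.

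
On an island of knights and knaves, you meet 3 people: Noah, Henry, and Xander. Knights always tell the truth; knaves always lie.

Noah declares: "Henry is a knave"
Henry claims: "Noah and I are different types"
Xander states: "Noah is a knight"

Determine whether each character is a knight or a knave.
Noah is a knave.
Henry is a knight.
Xander is a knave.

Verification:
- Noah (knave) says "Henry is a knave" - this is FALSE (a lie) because Henry is a knight.
- Henry (knight) says "Noah and I are different types" - this is TRUE because Henry is a knight and Noah is a knave.
- Xander (knave) says "Noah is a knight" - this is FALSE (a lie) because Noah is a knave.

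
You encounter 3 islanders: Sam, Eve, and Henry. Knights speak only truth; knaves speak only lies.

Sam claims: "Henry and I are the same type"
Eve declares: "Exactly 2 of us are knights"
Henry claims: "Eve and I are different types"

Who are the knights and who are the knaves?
Sam is a knave.
Eve is a knave.
Henry is a knight.

Verification:
- Sam (knave) says "Henry and I are the same type" - this is FALSE (a lie) because Sam is a knave and Henry is a knight.
- Eve (knave) says "Exactly 2 of us are knights" - this is FALSE (a lie) because there are 1 knights.
- Henry (knight) says "Eve and I are different types" - this is TRUE because Henry is a knight and Eve is a knave.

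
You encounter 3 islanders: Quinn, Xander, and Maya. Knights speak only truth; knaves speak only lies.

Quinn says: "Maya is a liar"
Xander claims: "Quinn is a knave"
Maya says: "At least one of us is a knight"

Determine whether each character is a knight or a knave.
Quinn is a knave.
Xander is a knight.
Maya is a knight.

Verification:
- Quinn (knave) says "Maya is a liar" - this is FALSE (a lie) because Maya is a knight.
- Xander (knight) says "Quinn is a knave" - this is TRUE because Quinn is a knave.
- Maya (knight) says "At least one of us is a knight" - this is TRUE because Xander and Maya are knights.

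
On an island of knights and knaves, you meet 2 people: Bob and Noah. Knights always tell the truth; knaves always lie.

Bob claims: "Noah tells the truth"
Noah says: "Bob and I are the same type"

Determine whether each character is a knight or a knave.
Bob is a knight.
Noah is a knight.

Verification:
- Bob (knight) says "Noah tells the truth" - this is TRUE because Noah is a knight.
- Noah (knight) says "Bob and I are the same type" - this is TRUE because Noah is a knight and Bob is a knight.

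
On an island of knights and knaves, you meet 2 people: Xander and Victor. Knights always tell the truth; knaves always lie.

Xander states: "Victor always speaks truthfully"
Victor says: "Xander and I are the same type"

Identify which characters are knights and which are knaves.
Xander is a knight.
Victor is a knight.

Verification:
- Xander (knight) says "Victor always speaks truthfully" - this is TRUE because Victor is a knight.
- Victor (knight) says "Xander and I are the same type" - this is TRUE because Victor is a knight and Xander is a knight.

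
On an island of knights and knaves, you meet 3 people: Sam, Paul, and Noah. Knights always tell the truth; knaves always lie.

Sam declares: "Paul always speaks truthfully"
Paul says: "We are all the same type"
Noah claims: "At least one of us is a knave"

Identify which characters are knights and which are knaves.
Sam is a knave.
Paul is a knave.
Noah is a knight.

Verification:
- Sam (knave) says "Paul always speaks truthfully" - this is FALSE (a lie) because Paul is a knave.
- Paul (knave) says "We are all the same type" - this is FALSE (a lie) because Noah is a knight and Sam and Paul are knaves.
- Noah (knight) says "At least one of us is a knave" - this is TRUE because Sam and Paul are knaves.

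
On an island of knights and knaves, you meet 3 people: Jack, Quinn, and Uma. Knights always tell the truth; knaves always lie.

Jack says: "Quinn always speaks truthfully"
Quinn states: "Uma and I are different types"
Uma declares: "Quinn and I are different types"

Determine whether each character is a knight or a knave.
Jack is a knave.
Quinn is a knave.
Uma is a knave.

Verification:
- Jack (knave) says "Quinn always speaks truthfully" - this is FALSE (a lie) because Quinn is a knave.
- Quinn (knave) says "Uma and I are different types" - this is FALSE (a lie) because Quinn is a knave and Uma is a knave.
- Uma (knave) says "Quinn and I are different types" - this is FALSE (a lie) because Uma is a knave and Quinn is a knave.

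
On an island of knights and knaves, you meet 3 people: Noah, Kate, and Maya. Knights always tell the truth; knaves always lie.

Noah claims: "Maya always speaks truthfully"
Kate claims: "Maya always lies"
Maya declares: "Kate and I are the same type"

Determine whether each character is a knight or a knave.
Noah is a knave.
Kate is a knight.
Maya is a knave.

Verification:
- Noah (knave) says "Maya always speaks truthfully" - this is FALSE (a lie) because Maya is a knave.
- Kate (knight) says "Maya always lies" - this is TRUE because Maya is a knave.
- Maya (knave) says "Kate and I are the same type" - this is FALSE (a lie) because Maya is a knave and Kate is a knight.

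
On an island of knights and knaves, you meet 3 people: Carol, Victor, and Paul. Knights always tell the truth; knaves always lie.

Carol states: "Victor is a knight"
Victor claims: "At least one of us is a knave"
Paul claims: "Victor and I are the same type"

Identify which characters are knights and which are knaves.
Carol is a knight.
Victor is a knight.
Paul is a knave.

Verification:
- Carol (knight) says "Victor is a knight" - this is TRUE because Victor is a knight.
- Victor (knight) says "At least one of us is a knave" - this is TRUE because Paul is a knave.
- Paul (knave) says "Victor and I are the same type" - this is FALSE (a lie) because Paul is a knave and Victor is a knight.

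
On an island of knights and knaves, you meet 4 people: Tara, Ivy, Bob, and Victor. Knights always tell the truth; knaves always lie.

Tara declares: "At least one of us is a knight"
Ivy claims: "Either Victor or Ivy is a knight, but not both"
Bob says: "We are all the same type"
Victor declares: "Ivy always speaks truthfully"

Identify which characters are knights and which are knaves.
Tara is a knight.
Ivy is a knave.
Bob is a knave.
Victor is a knave.

Verification:
- Tara (knight) says "At least one of us is a knight" - this is TRUE because Tara is a knight.
- Ivy (knave) says "Either Victor or Ivy is a knight, but not both" - this is FALSE (a lie) because Victor is a knave and Ivy is a knave.
- Bob (knave) says "We are all the same type" - this is FALSE (a lie) because Tara is a knight and Ivy, Bob, and Victor are knaves.
- Victor (knave) says "Ivy always speaks truthfully" - this is FALSE (a lie) because Ivy is a knave.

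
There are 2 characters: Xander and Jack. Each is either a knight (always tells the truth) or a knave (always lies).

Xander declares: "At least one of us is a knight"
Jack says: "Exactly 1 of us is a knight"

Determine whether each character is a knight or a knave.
Xander is a knave.
Jack is a knave.

Verification:
- Xander (knave) says "At least one of us is a knight" - this is FALSE (a lie) because no one is a knight.
- Jack (knave) says "Exactly 1 of us is a knight" - this is FALSE (a lie) because there are 0 knights.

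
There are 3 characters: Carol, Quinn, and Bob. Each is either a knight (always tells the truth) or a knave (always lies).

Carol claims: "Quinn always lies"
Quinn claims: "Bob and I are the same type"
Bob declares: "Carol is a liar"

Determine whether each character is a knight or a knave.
Carol is a knave.
Quinn is a knight.
Bob is a knight.

Verification:
- Carol (knave) says "Quinn always lies" - this is FALSE (a lie) because Quinn is a knight.
- Quinn (knight) says "Bob and I are the same type" - this is TRUE because Quinn is a knight and Bob is a knight.
- Bob (knight) says "Carol is a liar" - this is TRUE because Carol is a knave.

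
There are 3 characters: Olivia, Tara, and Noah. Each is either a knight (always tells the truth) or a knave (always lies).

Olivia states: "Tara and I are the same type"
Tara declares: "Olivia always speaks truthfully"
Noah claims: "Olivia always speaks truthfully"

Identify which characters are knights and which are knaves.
Olivia is a knight.
Tara is a knight.
Noah is a knight.

Verification:
- Olivia (knight) says "Tara and I are the same type" - this is TRUE because Olivia is a knight and Tara is a knight.
- Tara (knight) says "Olivia always speaks truthfully" - this is TRUE because Olivia is a knight.
- Noah (knight) says "Olivia always speaks truthfully" - this is TRUE because Olivia is a knight.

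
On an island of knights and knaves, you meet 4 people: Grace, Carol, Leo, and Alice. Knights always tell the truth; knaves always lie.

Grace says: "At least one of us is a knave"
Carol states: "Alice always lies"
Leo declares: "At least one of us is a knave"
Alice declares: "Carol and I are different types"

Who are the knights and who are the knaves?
Grace is a knight.
Carol is a knave.
Leo is a knight.
Alice is a knight.

Verification:
- Grace (knight) says "At least one of us is a knave" - this is TRUE because Carol is a knave.
- Carol (knave) says "Alice always lies" - this is FALSE (a lie) because Alice is a knight.
- Leo (knight) says "At least one of us is a knave" - this is TRUE because Carol is a knave.
- Alice (knight) says "Carol and I are different types" - this is TRUE because Alice is a knight and Carol is a knave.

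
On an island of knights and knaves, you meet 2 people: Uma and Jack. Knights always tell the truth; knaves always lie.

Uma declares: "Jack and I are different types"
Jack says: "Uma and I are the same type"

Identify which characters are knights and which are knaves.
Uma is a knight.
Jack is a knave.

Verification:
- Uma (knight) says "Jack and I are different types" - this is TRUE because Uma is a knight and Jack is a knave.
- Jack (knave) says "Uma and I are the same type" - this is FALSE (a lie) because Jack is a knave and Uma is a knight.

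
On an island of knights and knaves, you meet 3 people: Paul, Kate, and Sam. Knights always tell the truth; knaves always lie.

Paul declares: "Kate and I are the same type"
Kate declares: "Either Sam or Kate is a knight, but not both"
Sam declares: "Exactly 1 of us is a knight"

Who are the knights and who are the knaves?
Paul is a knight.
Kate is a knight.
Sam is a knave.

Verification:
- Paul (knight) says "Kate and I are the same type" - this is TRUE because Paul is a knight and Kate is a knight.
- Kate (knight) says "Either Sam or Kate is a knight, but not both" - this is TRUE because Sam is a knave and Kate is a knight.
- Sam (knave) says "Exactly 1 of us is a knight" - this is FALSE (a lie) because there are 2 knights.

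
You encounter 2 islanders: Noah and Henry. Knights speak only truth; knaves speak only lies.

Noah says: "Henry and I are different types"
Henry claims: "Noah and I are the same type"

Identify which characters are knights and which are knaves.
Noah is a knight.
Henry is a knave.

Verification:
- Noah (knight) says "Henry and I are different types" - this is TRUE because Noah is a knight and Henry is a knave.
- Henry (knave) says "Noah and I are the same type" - this is FALSE (a lie) because Henry is a knave and Noah is a knight.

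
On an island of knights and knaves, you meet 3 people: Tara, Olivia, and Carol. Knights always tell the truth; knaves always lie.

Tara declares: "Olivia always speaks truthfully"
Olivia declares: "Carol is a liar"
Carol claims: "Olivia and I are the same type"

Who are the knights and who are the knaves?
Tara is a knight.
Olivia is a knight.
Carol is a knave.

Verification:
- Tara (knight) says "Olivia always speaks truthfully" - this is TRUE because Olivia is a knight.
- Olivia (knight) says "Carol is a liar" - this is TRUE because Carol is a knave.
- Carol (knave) says "Olivia and I are the same type" - this is FALSE (a lie) because Carol is a knave and Olivia is a knight.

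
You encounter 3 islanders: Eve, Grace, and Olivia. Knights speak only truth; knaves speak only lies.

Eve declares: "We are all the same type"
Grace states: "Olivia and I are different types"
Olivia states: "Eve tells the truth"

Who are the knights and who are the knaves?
Eve is a knave.
Grace is a knight.
Olivia is a knave.

Verification:
- Eve (knave) says "We are all the same type" - this is FALSE (a lie) because Grace is a knight and Eve and Olivia are knaves.
- Grace (knight) says "Olivia and I are different types" - this is TRUE because Grace is a knight and Olivia is a knave.
- Olivia (knave) says "Eve tells the truth" - this is FALSE (a lie) because Eve is a knave.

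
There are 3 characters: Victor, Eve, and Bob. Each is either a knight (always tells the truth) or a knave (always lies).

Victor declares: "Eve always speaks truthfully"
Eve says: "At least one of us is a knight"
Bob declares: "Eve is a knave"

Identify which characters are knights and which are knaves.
Victor is a knight.
Eve is a knight.
Bob is a knave.

Verification:
- Victor (knight) says "Eve always speaks truthfully" - this is TRUE because Eve is a knight.
- Eve (knight) says "At least one of us is a knight" - this is TRUE because Victor and Eve are knights.
- Bob (knave) says "Eve is a knave" - this is FALSE (a lie) because Eve is a knight.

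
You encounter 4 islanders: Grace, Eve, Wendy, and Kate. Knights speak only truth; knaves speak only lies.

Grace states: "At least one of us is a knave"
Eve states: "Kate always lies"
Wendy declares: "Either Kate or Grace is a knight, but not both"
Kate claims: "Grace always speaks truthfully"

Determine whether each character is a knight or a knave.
Grace is a knight.
Eve is a knave.
Wendy is a knave.
Kate is a knight.

Verification:
- Grace (knight) says "At least one of us is a knave" - this is TRUE because Eve and Wendy are knaves.
- Eve (knave) says "Kate always lies" - this is FALSE (a lie) because Kate is a knight.
- Wendy (knave) says "Either Kate or Grace is a knight, but not both" - this is FALSE (a lie) because Kate is a knight and Grace is a knight.
- Kate (knight) says "Grace always speaks truthfully" - this is TRUE because Grace is a knight.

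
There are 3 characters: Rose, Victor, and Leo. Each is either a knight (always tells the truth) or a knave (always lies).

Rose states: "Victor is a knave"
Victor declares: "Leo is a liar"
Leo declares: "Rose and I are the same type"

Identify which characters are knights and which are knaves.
Rose is a knight.
Victor is a knave.
Leo is a knight.

Verification:
- Rose (knight) says "Victor is a knave" - this is TRUE because Victor is a knave.
- Victor (knave) says "Leo is a liar" - this is FALSE (a lie) because Leo is a knight.
- Leo (knight) says "Rose and I are the same type" - this is TRUE because Leo is a knight and Rose is a knight.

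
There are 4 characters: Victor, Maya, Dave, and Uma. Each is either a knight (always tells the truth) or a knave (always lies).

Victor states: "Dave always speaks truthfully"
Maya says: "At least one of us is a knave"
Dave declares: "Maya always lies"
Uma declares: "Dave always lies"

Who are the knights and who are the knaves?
Victor is a knave.
Maya is a knight.
Dave is a knave.
Uma is a knight.

Verification:
- Victor (knave) says "Dave always speaks truthfully" - this is FALSE (a lie) because Dave is a knave.
- Maya (knight) says "At least one of us is a knave" - this is TRUE because Victor and Dave are knaves.
- Dave (knave) says "Maya always lies" - this is FALSE (a lie) because Maya is a knight.
- Uma (knight) says "Dave always lies" - this is TRUE because Dave is a knave.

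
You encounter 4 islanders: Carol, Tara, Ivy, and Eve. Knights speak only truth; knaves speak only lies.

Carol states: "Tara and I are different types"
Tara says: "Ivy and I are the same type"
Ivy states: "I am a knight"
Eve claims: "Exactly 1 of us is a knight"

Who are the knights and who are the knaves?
Carol is a knight.
Tara is a knave.
Ivy is a knight.
Eve is a knave.

Verification:
- Carol (knight) says "Tara and I are different types" - this is TRUE because Carol is a knight and Tara is a knave.
- Tara (knave) says "Ivy and I are the same type" - this is FALSE (a lie) because Tara is a knave and Ivy is a knight.
- Ivy (knight) says "I am a knight" - this is TRUE because Ivy is a knight.
- Eve (knave) says "Exactly 1 of us is a knight" - this is FALSE (a lie) because there are 2 knights.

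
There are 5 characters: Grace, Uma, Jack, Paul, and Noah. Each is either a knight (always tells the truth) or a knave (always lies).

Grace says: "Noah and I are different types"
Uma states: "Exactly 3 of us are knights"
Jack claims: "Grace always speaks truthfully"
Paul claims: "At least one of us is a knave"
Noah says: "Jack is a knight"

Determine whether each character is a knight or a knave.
Grace is a knave.
Uma is a knave.
Jack is a knave.
Paul is a knight.
Noah is a knave.

Verification:
- Grace (knave) says "Noah and I are different types" - this is FALSE (a lie) because Grace is a knave and Noah is a knave.
- Uma (knave) says "Exactly 3 of us are knights" - this is FALSE (a lie) because there are 1 knights.
- Jack (knave) says "Grace always speaks truthfully" - this is FALSE (a lie) because Grace is a knave.
- Paul (knight) says "At least one of us is a knave" - this is TRUE because Grace, Uma, Jack, and Noah are knaves.
- Noah (knave) says "Jack is a knight" - this is FALSE (a lie) because Jack is a knave.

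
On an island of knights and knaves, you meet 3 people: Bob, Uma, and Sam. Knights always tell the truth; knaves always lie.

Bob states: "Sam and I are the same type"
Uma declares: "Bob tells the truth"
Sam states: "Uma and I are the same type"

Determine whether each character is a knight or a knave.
Bob is a knight.
Uma is a knight.
Sam is a knight.

Verification:
- Bob (knight) says "Sam and I are the same type" - this is TRUE because Bob is a knight and Sam is a knight.
- Uma (knight) says "Bob tells the truth" - this is TRUE because Bob is a knight.
- Sam (knight) says "Uma and I are the same type" - this is TRUE because Sam is a knight and Uma is a knight.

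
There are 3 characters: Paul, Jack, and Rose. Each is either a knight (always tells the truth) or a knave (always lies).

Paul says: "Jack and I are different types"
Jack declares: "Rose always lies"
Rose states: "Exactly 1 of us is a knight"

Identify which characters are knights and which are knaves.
Paul is a knave.
Jack is a knave.
Rose is a knight.

Verification:
- Paul (knave) says "Jack and I are different types" - this is FALSE (a lie) because Paul is a knave and Jack is a knave.
- Jack (knave) says "Rose always lies" - this is FALSE (a lie) because Rose is a knight.
- Rose (knight) says "Exactly 1 of us is a knight" - this is TRUE because there are 1 knights.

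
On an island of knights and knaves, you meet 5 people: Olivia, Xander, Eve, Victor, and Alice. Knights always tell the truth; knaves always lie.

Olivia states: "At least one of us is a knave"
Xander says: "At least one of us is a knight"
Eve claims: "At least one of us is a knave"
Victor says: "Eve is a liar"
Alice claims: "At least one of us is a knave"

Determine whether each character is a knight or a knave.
Olivia is a knight.
Xander is a knight.
Eve is a knight.
Victor is a knave.
Alice is a knight.

Verification:
- Olivia (knight) says "At least one of us is a knave" - this is TRUE because Victor is a knave.
- Xander (knight) says "At least one of us is a knight" - this is TRUE because Olivia, Xander, Eve, and Alice are knights.
- Eve (knight) says "At least one of us is a knave" - this is TRUE because Victor is a knave.
- Victor (knave) says "Eve is a liar" - this is FALSE (a lie) because Eve is a knight.
- Alice (knight) says "At least one of us is a knave" - this is TRUE because Victor is a knave.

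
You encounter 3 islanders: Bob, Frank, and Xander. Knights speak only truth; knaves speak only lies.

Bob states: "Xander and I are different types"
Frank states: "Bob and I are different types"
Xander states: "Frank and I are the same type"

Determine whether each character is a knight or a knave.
Bob is a knave.
Frank is a knight.
Xander is a knave.

Verification:
- Bob (knave) says "Xander and I are different types" - this is FALSE (a lie) because Bob is a knave and Xander is a knave.
- Frank (knight) says "Bob and I are different types" - this is TRUE because Frank is a knight and Bob is a knave.
- Xander (knave) says "Frank and I are the same type" - this is FALSE (a lie) because Xander is a knave and Frank is a knight.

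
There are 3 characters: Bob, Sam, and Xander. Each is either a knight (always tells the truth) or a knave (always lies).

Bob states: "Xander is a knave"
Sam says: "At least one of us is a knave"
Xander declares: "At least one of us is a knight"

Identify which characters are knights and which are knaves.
Bob is a knave.
Sam is a knight.
Xander is a knight.

Verification:
- Bob (knave) says "Xander is a knave" - this is FALSE (a lie) because Xander is a knight.
- Sam (knight) says "At least one of us is a knave" - this is TRUE because Bob is a knave.
- Xander (knight) says "At least one of us is a knight" - this is TRUE because Sam and Xander are knights.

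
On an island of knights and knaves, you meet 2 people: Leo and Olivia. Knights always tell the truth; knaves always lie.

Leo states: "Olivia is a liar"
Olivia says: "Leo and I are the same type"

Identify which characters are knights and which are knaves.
Leo is a knight.
Olivia is a knave.

Verification:
- Leo (knight) says "Olivia is a liar" - this is TRUE because Olivia is a knave.
- Olivia (knave) says "Leo and I are the same type" - this is FALSE (a lie) because Olivia is a knave and Leo is a knight.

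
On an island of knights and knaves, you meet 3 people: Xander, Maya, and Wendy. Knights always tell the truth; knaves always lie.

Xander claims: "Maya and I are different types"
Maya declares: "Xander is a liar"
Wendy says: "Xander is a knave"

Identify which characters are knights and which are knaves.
Xander is a knight.
Maya is a knave.
Wendy is a knave.

Verification:
- Xander (knight) says "Maya and I are different types" - this is TRUE because Xander is a knight and Maya is a knave.
- Maya (knave) says "Xander is a liar" - this is FALSE (a lie) because Xander is a knight.
- Wendy (knave) says "Xander is a knave" - this is FALSE (a lie) because Xander is a knight.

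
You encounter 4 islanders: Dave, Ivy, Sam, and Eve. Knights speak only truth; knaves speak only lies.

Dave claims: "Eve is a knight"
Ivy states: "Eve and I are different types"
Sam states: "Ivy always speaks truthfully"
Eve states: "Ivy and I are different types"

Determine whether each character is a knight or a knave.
Dave is a knave.
Ivy is a knave.
Sam is a knave.
Eve is a knave.

Verification:
- Dave (knave) says "Eve is a knight" - this is FALSE (a lie) because Eve is a knave.
- Ivy (knave) says "Eve and I are different types" - this is FALSE (a lie) because Ivy is a knave and Eve is a knave.
- Sam (knave) says "Ivy always speaks truthfully" - this is FALSE (a lie) because Ivy is a knave.
- Eve (knave) says "Ivy and I are different types" - this is FALSE (a lie) because Eve is a knave and Ivy is a knave.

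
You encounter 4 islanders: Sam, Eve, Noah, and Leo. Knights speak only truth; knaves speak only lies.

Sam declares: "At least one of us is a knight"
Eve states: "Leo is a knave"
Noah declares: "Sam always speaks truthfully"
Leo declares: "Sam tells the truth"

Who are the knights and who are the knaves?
Sam is a knight.
Eve is a knave.
Noah is a knight.
Leo is a knight.

Verification:
- Sam (knight) says "At least one of us is a knight" - this is TRUE because Sam, Noah, and Leo are knights.
- Eve (knave) says "Leo is a knave" - this is FALSE (a lie) because Leo is a knight.
- Noah (knight) says "Sam always speaks truthfully" - this is TRUE because Sam is a knight.
- Leo (knight) says "Sam tells the truth" - this is TRUE because Sam is a knight.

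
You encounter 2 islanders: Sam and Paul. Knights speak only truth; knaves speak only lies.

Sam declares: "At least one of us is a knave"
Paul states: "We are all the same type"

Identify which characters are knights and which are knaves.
Sam is a knight.
Paul is a knave.

Verification:
- Sam (knight) says "At least one of us is a knave" - this is TRUE because Paul is a knave.
- Paul (knave) says "We are all the same type" - this is FALSE (a lie) because Sam is a knight and Paul is a knave.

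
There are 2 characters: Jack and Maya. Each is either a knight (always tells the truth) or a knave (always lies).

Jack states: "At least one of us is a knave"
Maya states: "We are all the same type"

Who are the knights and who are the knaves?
Jack is a knight.
Maya is a knave.

Verification:
- Jack (knight) says "At least one of us is a knave" - this is TRUE because Maya is a knave.
- Maya (knave) says "We are all the same type" - this is FALSE (a lie) because Jack is a knight and Maya is a knave.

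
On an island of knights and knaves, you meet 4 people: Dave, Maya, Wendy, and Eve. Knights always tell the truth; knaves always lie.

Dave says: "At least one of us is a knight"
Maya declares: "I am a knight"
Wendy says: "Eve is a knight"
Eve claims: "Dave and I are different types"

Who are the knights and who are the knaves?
Dave is a knave.
Maya is a knave.
Wendy is a knave.
Eve is a knave.

Verification:
- Dave (knave) says "At least one of us is a knight" - this is FALSE (a lie) because no one is a knight.
- Maya (knave) says "I am a knight" - this is FALSE (a lie) because Maya is a knave.
- Wendy (knave) says "Eve is a knight" - this is FALSE (a lie) because Eve is a knave.
- Eve (knave) says "Dave and I are different types" - this is FALSE (a lie) because Eve is a knave and Dave is a knave.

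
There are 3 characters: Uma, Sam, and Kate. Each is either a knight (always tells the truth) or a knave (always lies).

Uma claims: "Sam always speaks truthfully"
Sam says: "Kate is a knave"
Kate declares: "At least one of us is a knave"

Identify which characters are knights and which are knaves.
Uma is a knave.
Sam is a knave.
Kate is a knight.

Verification:
- Uma (knave) says "Sam always speaks truthfully" - this is FALSE (a lie) because Sam is a knave.
- Sam (knave) says "Kate is a knave" - this is FALSE (a lie) because Kate is a knight.
- Kate (knight) says "At least one of us is a knave" - this is TRUE because Uma and Sam are knaves.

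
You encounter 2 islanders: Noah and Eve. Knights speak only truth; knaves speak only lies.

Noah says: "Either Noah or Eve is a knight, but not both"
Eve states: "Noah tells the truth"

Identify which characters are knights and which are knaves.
Noah is a knave.
Eve is a knave.

Verification:
- Noah (knave) says "Either Noah or Eve is a knight, but not both" - this is FALSE (a lie) because Noah is a knave and Eve is a knave.
- Eve (knave) says "Noah tells the truth" - this is FALSE (a lie) because Noah is a knave.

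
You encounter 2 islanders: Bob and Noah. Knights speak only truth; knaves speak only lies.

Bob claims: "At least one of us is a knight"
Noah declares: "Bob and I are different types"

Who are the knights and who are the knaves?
Bob is a knave.
Noah is a knave.

Verification:
- Bob (knave) says "At least one of us is a knight" - this is FALSE (a lie) because no one is a knight.
- Noah (knave) says "Bob and I are different types" - this is FALSE (a lie) because Noah is a knave and Bob is a knave.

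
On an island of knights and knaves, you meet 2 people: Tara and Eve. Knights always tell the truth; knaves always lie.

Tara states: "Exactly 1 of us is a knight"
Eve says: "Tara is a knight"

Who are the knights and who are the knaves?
Tara is a knave.
Eve is a knave.

Verification:
- Tara (knave) says "Exactly 1 of us is a knight" - this is FALSE (a lie) because there are 0 knights.
- Eve (knave) says "Tara is a knight" - this is FALSE (a lie) because Tara is a knave.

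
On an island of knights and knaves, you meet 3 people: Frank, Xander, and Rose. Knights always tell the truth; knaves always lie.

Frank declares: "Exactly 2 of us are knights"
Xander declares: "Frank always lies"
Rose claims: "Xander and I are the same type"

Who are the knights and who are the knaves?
Frank is a knave.
Xander is a knight.
Rose is a knave.

Verification:
- Frank (knave) says "Exactly 2 of us are knights" - this is FALSE (a lie) because there are 1 knights.
- Xander (knight) says "Frank always lies" - this is TRUE because Frank is a knave.
- Rose (knave) says "Xander and I are the same type" - this is FALSE (a lie) because Rose is a knave and Xander is a knight.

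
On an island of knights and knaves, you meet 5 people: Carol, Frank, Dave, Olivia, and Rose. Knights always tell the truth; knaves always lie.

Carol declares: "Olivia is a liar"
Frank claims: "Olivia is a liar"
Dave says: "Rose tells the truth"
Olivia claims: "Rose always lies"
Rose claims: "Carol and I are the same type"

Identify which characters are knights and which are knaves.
Carol is a knight.
Frank is a knight.
Dave is a knight.
Olivia is a knave.
Rose is a knight.

Verification:
- Carol (knight) says "Olivia is a liar" - this is TRUE because Olivia is a knave.
- Frank (knight) says "Olivia is a liar" - this is TRUE because Olivia is a knave.
- Dave (knight) says "Rose tells the truth" - this is TRUE because Rose is a knight.
- Olivia (knave) says "Rose always lies" - this is FALSE (a lie) because Rose is a knight.
- Rose (knight) says "Carol and I are the same type" - this is TRUE because Rose is a knight and Carol is a knight.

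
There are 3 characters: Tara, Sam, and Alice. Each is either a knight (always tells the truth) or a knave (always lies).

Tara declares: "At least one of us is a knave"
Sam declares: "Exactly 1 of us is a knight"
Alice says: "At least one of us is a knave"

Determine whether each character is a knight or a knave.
Tara is a knight.
Sam is a knave.
Alice is a knight.

Verification:
- Tara (knight) says "At least one of us is a knave" - this is TRUE because Sam is a knave.
- Sam (knave) says "Exactly 1 of us is a knight" - this is FALSE (a lie) because there are 2 knights.
- Alice (knight) says "At least one of us is a knave" - this is TRUE because Sam is a knave.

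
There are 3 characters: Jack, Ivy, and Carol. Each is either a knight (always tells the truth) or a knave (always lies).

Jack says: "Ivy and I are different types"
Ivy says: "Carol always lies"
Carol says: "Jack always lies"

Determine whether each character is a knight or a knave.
Jack is a knave.
Ivy is a knave.
Carol is a knight.

Verification:
- Jack (knave) says "Ivy and I are different types" - this is FALSE (a lie) because Jack is a knave and Ivy is a knave.
- Ivy (knave) says "Carol always lies" - this is FALSE (a lie) because Carol is a knight.
- Carol (knight) says "Jack always lies" - this is TRUE because Jack is a knave.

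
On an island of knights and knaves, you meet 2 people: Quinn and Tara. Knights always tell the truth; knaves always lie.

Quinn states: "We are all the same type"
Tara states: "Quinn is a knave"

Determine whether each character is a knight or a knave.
Quinn is a knave.
Tara is a knight.

Verification:
- Quinn (knave) says "We are all the same type" - this is FALSE (a lie) because Tara is a knight and Quinn is a knave.
- Tara (knight) says "Quinn is a knave" - this is TRUE because Quinn is a knave.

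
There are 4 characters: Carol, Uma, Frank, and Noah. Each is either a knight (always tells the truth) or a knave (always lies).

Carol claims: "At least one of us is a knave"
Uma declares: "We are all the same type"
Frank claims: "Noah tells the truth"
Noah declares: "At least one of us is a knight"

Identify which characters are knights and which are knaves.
Carol is a knight.
Uma is a knave.
Frank is a knight.
Noah is a knight.

Verification:
- Carol (knight) says "At least one of us is a knave" - this is TRUE because Uma is a knave.
- Uma (knave) says "We are all the same type" - this is FALSE (a lie) because Carol, Frank, and Noah are knights and Uma is a knave.
- Frank (knight) says "Noah tells the truth" - this is TRUE because Noah is a knight.
- Noah (knight) says "At least one of us is a knight" - this is TRUE because Carol, Frank, and Noah are knights.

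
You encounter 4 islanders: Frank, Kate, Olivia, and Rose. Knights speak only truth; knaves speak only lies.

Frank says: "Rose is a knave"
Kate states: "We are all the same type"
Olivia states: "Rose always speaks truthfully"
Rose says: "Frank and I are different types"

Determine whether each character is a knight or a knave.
Frank is a knave.
Kate is a knave.
Olivia is a knight.
Rose is a knight.

Verification:
- Frank (knave) says "Rose is a knave" - this is FALSE (a lie) because Rose is a knight.
- Kate (knave) says "We are all the same type" - this is FALSE (a lie) because Olivia and Rose are knights and Frank and Kate are knaves.
- Olivia (knight) says "Rose always speaks truthfully" - this is TRUE because Rose is a knight.
- Rose (knight) says "Frank and I are different types" - this is TRUE because Rose is a knight and Frank is a knave.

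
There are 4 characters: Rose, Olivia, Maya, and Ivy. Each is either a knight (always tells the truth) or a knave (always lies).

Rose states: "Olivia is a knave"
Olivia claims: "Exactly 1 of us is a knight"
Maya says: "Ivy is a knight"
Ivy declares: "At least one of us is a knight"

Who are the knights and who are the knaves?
Rose is a knight.
Olivia is a knave.
Maya is a knight.
Ivy is a knight.

Verification:
- Rose (knight) says "Olivia is a knave" - this is TRUE because Olivia is a knave.
- Olivia (knave) says "Exactly 1 of us is a knight" - this is FALSE (a lie) because there are 3 knights.
- Maya (knight) says "Ivy is a knight" - this is TRUE because Ivy is a knight.
- Ivy (knight) says "At least one of us is a knight" - this is TRUE because Rose, Maya, and Ivy are knights.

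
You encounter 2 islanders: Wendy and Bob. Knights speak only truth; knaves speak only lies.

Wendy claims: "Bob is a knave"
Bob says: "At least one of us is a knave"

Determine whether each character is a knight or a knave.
Wendy is a knave.
Bob is a knight.

Verification:
- Wendy (knave) says "Bob is a knave" - this is FALSE (a lie) because Bob is a knight.
- Bob (knight) says "At least one of us is a knave" - this is TRUE because Wendy is a knave.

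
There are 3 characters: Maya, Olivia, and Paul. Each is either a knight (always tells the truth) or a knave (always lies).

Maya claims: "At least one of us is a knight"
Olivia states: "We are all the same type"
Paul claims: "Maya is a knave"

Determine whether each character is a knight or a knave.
Maya is a knight.
Olivia is a knave.
Paul is a knave.

Verification:
- Maya (knight) says "At least one of us is a knight" - this is TRUE because Maya is a knight.
- Olivia (knave) says "We are all the same type" - this is FALSE (a lie) because Maya is a knight and Olivia and Paul are knaves.
- Paul (knave) says "Maya is a knave" - this is FALSE (a lie) because Maya is a knight.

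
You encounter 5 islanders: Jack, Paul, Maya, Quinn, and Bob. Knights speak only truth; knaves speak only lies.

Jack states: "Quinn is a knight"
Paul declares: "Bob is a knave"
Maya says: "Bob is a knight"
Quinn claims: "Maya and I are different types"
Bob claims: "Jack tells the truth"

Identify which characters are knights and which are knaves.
Jack is a knave.
Paul is a knight.
Maya is a knave.
Quinn is a knave.
Bob is a knave.

Verification:
- Jack (knave) says "Quinn is a knight" - this is FALSE (a lie) because Quinn is a knave.
- Paul (knight) says "Bob is a knave" - this is TRUE because Bob is a knave.
- Maya (knave) says "Bob is a knight" - this is FALSE (a lie) because Bob is a knave.
- Quinn (knave) says "Maya and I are different types" - this is FALSE (a lie) because Quinn is a knave and Maya is a knave.
- Bob (knave) says "Jack tells the truth" - this is FALSE (a lie) because Jack is a knave.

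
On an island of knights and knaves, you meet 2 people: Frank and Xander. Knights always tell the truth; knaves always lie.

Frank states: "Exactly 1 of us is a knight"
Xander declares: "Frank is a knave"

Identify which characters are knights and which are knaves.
Frank is a knight.
Xander is a knave.

Verification:
- Frank (knight) says "Exactly 1 of us is a knight" - this is TRUE because there are 1 knights.
- Xander (knave) says "Frank is a knave" - this is FALSE (a lie) because Frank is a knight.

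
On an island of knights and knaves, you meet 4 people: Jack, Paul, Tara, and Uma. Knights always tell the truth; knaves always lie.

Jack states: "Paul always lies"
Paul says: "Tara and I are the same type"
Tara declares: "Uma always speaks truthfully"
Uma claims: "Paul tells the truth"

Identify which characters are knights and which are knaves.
Jack is a knave.
Paul is a knight.
Tara is a knight.
Uma is a knight.

Verification:
- Jack (knave) says "Paul always lies" - this is FALSE (a lie) because Paul is a knight.
- Paul (knight) says "Tara and I are the same type" - this is TRUE because Paul is a knight and Tara is a knight.
- Tara (knight) says "Uma always speaks truthfully" - this is TRUE because Uma is a knight.
- Uma (knight) says "Paul tells the truth" - this is TRUE because Paul is a knight.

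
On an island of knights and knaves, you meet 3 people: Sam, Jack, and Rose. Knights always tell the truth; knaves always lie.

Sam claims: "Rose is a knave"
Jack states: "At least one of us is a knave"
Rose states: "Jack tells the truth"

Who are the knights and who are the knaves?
Sam is a knave.
Jack is a knight.
Rose is a knight.

Verification:
- Sam (knave) says "Rose is a knave" - this is FALSE (a lie) because Rose is a knight.
- Jack (knight) says "At least one of us is a knave" - this is TRUE because Sam is a knave.
- Rose (knight) says "Jack tells the truth" - this is TRUE because Jack is a knight.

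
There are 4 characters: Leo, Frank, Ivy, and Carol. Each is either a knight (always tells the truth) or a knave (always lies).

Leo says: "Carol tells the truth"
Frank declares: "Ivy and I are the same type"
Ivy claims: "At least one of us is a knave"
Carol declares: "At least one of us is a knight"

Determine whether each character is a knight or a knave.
Leo is a knight.
Frank is a knave.
Ivy is a knight.
Carol is a knight.

Verification:
- Leo (knight) says "Carol tells the truth" - this is TRUE because Carol is a knight.
- Frank (knave) says "Ivy and I are the same type" - this is FALSE (a lie) because Frank is a knave and Ivy is a knight.
- Ivy (knight) says "At least one of us is a knave" - this is TRUE because Frank is a knave.
- Carol (knight) says "At least one of us is a knight" - this is TRUE because Leo, Ivy, and Carol are knights.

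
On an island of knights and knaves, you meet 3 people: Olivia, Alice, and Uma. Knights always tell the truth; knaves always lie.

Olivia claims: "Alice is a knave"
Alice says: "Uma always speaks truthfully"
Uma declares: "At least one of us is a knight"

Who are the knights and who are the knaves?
Olivia is a knave.
Alice is a knight.
Uma is a knight.

Verification:
- Olivia (knave) says "Alice is a knave" - this is FALSE (a lie) because Alice is a knight.
- Alice (knight) says "Uma always speaks truthfully" - this is TRUE because Uma is a knight.
- Uma (knight) says "At least one of us is a knight" - this is TRUE because Alice and Uma are knights.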